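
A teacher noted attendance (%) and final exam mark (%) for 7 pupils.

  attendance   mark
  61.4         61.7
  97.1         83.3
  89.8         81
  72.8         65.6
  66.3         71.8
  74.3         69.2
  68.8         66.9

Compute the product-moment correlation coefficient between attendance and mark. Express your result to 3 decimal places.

0.923

n = 7, Σx = 530.5, Σy = 499.5, Σx² = 41211.87, Σy² = 36029.63, Σxy = 38430.91
nΣxy − ΣxΣy = 269016.37 − 264984.75 = 4031.62
nΣx² − (Σx)² = 288483.09 − 281430.25 = 7052.84; nΣy² − (Σy)² = 252207.41 − 249500.25 = 2707.16
r = 4031.62 / √(7052.84 × 2707.16) = 4031.62 / 4369.5728 ≈ 0.923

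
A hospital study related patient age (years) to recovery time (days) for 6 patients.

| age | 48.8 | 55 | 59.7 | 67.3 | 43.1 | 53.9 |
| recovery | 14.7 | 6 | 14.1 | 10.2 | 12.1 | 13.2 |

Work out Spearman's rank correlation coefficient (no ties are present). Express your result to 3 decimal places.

-0.314

Rank age: 2, 4, 5, 6, 1, 3
Rank recovery: 6, 1, 5, 2, 3, 4
d = rank(age) − rank(recovery): -4, 3, 0, 4, -2, -1; Σd² = 46
ρ = 1 − 6Σd² / [n(n²−1)] = 1 − 6×46 / (6×35) = 1 − 276/210 ≈ -0.314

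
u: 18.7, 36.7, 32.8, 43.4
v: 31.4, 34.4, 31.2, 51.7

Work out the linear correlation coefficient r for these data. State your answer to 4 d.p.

n = 4, Σu = 131.6, Σv = 148.7, Σu² = 4655.98, Σv² = 5815.65, Σuv = 5116.8
nΣuv − ΣuΣv = 20467.2 − 19568.92 = 898.28
nΣu² − (Σu)² = 18623.92 − 17318.56 = 1305.36; nΣv² − (Σv)² = 23262.6 − 22111.69 = 1150.91
r = 898.28 / √(1305.36 × 1150.91) = 898.28 / 1225.7046 ≈ 0.7329

0.7329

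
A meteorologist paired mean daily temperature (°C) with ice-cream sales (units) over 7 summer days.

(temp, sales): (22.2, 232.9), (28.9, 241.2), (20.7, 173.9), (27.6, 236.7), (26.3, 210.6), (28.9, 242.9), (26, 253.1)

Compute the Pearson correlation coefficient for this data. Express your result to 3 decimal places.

0.689

n = 7, Σx = 180.6, Σy = 1591.3, Σx² = 4721.2, Σy² = 366100.33, Σxy = 41412.9
nΣxy − ΣxΣy = 289890.3 − 287388.78 = 2501.52
nΣx² − (Σx)² = 33048.4 − 32616.36 = 432.04; nΣy² − (Σy)² = 2562702.31 − 2532235.69 = 30466.62
r = 2501.52 / √(432.04 × 30466.62) = 2501.52 / 3628.0571 ≈ 0.689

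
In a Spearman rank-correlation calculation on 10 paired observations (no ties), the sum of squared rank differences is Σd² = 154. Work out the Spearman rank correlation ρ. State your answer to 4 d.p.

ρ = 1 − 6Σd² / [n(n²−1)] = 1 − 6×154 / (10×99)
  = 1 − 924/990 = 1 − 0.93333 ≈ 0.0667

0.0667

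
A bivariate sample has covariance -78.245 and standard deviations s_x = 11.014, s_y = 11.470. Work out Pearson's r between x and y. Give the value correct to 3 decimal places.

r = Cov(x,y) / (s_x · s_y) = -78.245 / (11.014 × 11.470)
  = -78.245 / 126.3306 ≈ -0.619

-0.619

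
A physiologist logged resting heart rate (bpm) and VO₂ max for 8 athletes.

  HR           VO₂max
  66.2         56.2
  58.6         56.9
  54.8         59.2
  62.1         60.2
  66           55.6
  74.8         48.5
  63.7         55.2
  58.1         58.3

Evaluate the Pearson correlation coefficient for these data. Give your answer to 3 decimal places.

n = 8, Σx = 504.3, Σy = 450.1, Σx² = 32060.19, Σy² = 25414.27, Σxy = 28238.23
nΣxy − ΣxΣy = 225905.84 − 226985.43 = -1079.59
nΣx² − (Σx)² = 256481.52 − 254318.49 = 2163.03; nΣy² − (Σy)² = 203314.16 − 202590.01 = 724.15
r = -1079.59 / √(2163.03 × 724.15) = -1079.59 / 1251.5423 ≈ -0.863

-0.863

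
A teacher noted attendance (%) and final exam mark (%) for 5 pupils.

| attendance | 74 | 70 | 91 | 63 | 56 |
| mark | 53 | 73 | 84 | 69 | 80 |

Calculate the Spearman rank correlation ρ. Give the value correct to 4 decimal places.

0.1000

Rank attendance: 4, 3, 5, 2, 1
Rank mark: 1, 3, 5, 2, 4
d = rank(attendance) − rank(mark): 3, 0, 0, 0, -3; Σd² = 18
ρ = 1 − 6Σd² / [n(n²−1)] = 1 − 6×18 / (5×24) = 1 − 108/120 ≈ 0.1000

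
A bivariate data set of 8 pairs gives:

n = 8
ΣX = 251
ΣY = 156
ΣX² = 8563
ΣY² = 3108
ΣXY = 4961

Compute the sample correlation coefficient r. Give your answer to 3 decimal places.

0.312

r = (nΣXY − ΣXΣY) / √[(nΣX² − (ΣX)²)(nΣY² − (ΣY)²)]
Numerator: 8×4961 − 251×156 = 532
Denominator: √[(68504 − 63001)(24864 − 24336)] = √[5503 × 528] = 1704.5774
r = 532 / 1704.5774 ≈ 0.312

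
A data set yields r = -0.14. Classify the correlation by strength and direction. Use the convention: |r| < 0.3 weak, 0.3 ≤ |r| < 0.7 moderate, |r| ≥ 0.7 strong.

r = -0.14 < 0 so the relationship is negative.
|r| = 0.14, which falls in the weak range.

weak negative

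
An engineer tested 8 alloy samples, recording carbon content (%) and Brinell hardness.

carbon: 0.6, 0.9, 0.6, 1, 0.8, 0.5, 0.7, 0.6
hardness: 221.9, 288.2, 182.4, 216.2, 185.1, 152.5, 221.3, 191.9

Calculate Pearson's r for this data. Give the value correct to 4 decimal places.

0.6183

n = 8, Σx = 5.7, Σy = 1659.5, Σx² = 4.27, Σy² = 355628.61, Σxy = 1212.54
nΣxy − ΣxΣy = 9700.32 − 9459.15 = 241.17
nΣx² − (Σx)² = 34.16 − 32.49 = 1.67; nΣy² − (Σy)² = 2845028.88 − 2753940.25 = 91088.63
r = 241.17 / √(1.67 × 91088.63) = 241.17 / 390.0231 ≈ 0.6183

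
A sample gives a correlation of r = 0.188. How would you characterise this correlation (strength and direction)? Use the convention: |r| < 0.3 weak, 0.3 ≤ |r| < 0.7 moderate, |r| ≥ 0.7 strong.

r = 0.188 > 0 so the relationship is positive.
|r| = 0.188, which falls in the weak range.

weak positive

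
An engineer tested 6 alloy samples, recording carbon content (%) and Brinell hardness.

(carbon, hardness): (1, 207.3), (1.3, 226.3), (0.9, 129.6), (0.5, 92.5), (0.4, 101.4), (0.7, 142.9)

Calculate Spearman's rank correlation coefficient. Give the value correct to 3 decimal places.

0.886

Rank carbon: 5, 6, 4, 2, 1, 3
Rank hardness: 5, 6, 3, 1, 2, 4
d = rank(carbon) − rank(hardness): 0, 0, 1, 1, -1, -1; Σd² = 4
ρ = 1 − 6Σd² / [n(n²−1)] = 1 − 6×4 / (6×35) = 1 − 24/210 ≈ 0.886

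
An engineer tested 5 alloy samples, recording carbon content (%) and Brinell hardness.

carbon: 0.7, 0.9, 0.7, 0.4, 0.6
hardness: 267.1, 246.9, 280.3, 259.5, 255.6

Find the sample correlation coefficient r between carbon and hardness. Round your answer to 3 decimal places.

-0.181

n = 5, Σx = 3.3, Σy = 1309.4, Σx² = 2.31, Σy² = 343541.72, Σxy = 862.55
nΣxy − ΣxΣy = 4312.75 − 4321.02 = -8.27
nΣx² − (Σx)² = 11.55 − 10.89 = 0.66; nΣy² − (Σy)² = 1717708.6 − 1714528.36 = 3180.24
r = -8.27 / √(0.66 × 3180.24) = -8.27 / 45.8144 ≈ -0.181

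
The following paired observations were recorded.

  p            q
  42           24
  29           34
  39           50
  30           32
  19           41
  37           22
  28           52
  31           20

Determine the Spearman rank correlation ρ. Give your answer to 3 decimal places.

-0.452

Rank p: 8, 3, 7, 4, 1, 6, 2, 5
Rank q: 3, 5, 7, 4, 6, 2, 8, 1
d = rank(p) − rank(q): 5, -2, 0, 0, -5, 4, -6, 4; Σd² = 122
ρ = 1 − 6Σd² / [n(n²−1)] = 1 − 6×122 / (8×63) = 1 − 732/504 ≈ -0.452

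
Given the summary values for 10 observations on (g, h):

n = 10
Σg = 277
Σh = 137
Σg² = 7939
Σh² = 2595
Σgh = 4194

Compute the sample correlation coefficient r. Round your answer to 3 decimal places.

0.913

r = (nΣgh − ΣgΣh) / √[(nΣg² − (Σg)²)(nΣh² − (Σh)²)]
Numerator: 10×4194 − 277×137 = 3991
Denominator: √[(79390 − 76729)(25950 − 18769)] = √[2661 × 7181] = 4371.3432
r = 3991 / 4371.3432 ≈ 0.913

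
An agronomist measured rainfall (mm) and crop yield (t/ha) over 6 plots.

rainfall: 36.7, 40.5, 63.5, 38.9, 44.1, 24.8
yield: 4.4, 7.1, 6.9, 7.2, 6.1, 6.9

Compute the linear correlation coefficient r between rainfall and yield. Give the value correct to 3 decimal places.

0.129

n = 6, Σx = 248.5, Σy = 38.6, Σx² = 11092.45, Σy² = 254.04, Σxy = 1607.39
nΣxy − ΣxΣy = 9644.34 − 9592.1 = 52.24
nΣx² − (Σx)² = 66554.7 − 61752.25 = 4802.45; nΣy² − (Σy)² = 1524.24 − 1489.96 = 34.28
r = 52.24 / √(4802.45 × 34.28) = 52.24 / 405.7437 ≈ 0.129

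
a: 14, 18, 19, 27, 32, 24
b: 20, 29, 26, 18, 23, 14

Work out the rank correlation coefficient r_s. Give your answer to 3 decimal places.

-0.314

Rank a: 1, 2, 3, 5, 6, 4
Rank b: 3, 6, 5, 2, 4, 1
d = rank(a) − rank(b): -2, -4, -2, 3, 2, 3; Σd² = 46
ρ = 1 − 6Σd² / [n(n²−1)] = 1 − 6×46 / (6×35) = 1 − 276/210 ≈ -0.314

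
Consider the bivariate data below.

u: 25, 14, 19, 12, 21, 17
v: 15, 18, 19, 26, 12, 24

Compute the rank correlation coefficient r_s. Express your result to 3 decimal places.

Rank u: 6, 2, 4, 1, 5, 3
Rank v: 2, 3, 4, 6, 1, 5
d = rank(u) − rank(v): 4, -1, 0, -5, 4, -2; Σd² = 62
ρ = 1 − 6Σd² / [n(n²−1)] = 1 − 6×62 / (6×35) = 1 − 372/210 ≈ -0.771

-0.771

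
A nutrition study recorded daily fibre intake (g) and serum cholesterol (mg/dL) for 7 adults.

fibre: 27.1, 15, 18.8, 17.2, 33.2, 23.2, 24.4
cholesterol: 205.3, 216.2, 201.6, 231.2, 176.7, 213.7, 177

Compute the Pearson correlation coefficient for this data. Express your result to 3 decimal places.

n = 7, Σx = 158.9, Σy = 1421.7, Σx² = 3844.53, Σy² = 291206.11, Σxy = 31716.43
nΣxy − ΣxΣy = 222015.01 − 225908.13 = -3893.12
nΣx² − (Σx)² = 26911.71 − 25249.21 = 1662.5; nΣy² − (Σy)² = 2038442.77 − 2021230.89 = 17211.88
r = -3893.12 / √(1662.5 × 17211.88) = -3893.12 / 5349.2757 ≈ -0.728

-0.728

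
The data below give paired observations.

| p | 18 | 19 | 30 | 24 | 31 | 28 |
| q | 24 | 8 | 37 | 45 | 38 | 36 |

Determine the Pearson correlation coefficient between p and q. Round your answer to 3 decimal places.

0.700

n = 6, Σp = 150, Σq = 188, Σp² = 3906, Σq² = 6774, Σpq = 4960
nΣpq − ΣpΣq = 29760 − 28200 = 1560
nΣp² − (Σp)² = 23436 − 22500 = 936; nΣq² − (Σq)² = 40644 − 35344 = 5300
r = 1560 / √(936 × 5300) = 1560 / 2227.2853 ≈ 0.700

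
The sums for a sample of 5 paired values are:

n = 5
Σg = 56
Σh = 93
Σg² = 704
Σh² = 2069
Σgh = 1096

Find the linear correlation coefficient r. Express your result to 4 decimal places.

r = (nΣgh − ΣgΣh) / √[(nΣg² − (Σg)²)(nΣh² − (Σh)²)]
Numerator: 5×1096 − 56×93 = 272
Denominator: √[(3520 − 3136)(10345 − 8649)] = √[384 × 1696] = 807.0093
r = 272 / 807.0093 ≈ 0.3370

0.3370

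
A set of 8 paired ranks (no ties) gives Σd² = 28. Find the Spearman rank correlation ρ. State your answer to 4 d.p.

0.6667

ρ = 1 − 6Σd² / [n(n²−1)] = 1 − 6×28 / (8×63)
  = 1 − 168/504 = 1 − 0.33333 ≈ 0.6667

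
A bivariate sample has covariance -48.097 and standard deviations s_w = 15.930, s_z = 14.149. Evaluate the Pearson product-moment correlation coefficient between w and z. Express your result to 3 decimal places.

r = Cov(w,z) / (s_w · s_z) = -48.097 / (15.930 × 14.149)
  = -48.097 / 225.3936 ≈ -0.213

-0.213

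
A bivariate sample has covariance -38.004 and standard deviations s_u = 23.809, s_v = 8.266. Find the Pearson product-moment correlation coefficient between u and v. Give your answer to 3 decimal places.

r = Cov(u,v) / (s_u · s_v) = -38.004 / (23.809 × 8.266)
  = -38.004 / 196.8052 ≈ -0.193

-0.193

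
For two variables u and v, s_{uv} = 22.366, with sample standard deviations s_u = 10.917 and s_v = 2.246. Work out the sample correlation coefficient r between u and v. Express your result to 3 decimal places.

0.912

r = Cov(u,v) / (s_u · s_v) = 22.366 / (10.917 × 2.246)
  = 22.366 / 24.5196 ≈ 0.912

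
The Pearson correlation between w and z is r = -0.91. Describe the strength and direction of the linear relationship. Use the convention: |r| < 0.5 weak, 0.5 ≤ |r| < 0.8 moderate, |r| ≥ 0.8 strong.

strong negative

r = -0.91 < 0 so the relationship is negative.
|r| = 0.91, which falls in the strong range.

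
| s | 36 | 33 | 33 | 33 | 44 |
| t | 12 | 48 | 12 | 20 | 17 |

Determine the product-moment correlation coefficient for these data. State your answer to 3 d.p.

-0.287

n = 5, Σs = 179, Σt = 109, Σs² = 6499, Σt² = 3281, Σst = 3820
nΣst − ΣsΣt = 19100 − 19511 = -411
nΣs² − (Σs)² = 32495 − 32041 = 454; nΣt² − (Σt)² = 16405 − 11881 = 4524
r = -411 / √(454 × 4524) = -411 / 1433.1420 ≈ -0.287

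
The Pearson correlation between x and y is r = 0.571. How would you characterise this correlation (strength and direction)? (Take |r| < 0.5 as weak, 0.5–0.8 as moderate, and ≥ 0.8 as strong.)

moderate positive

r = 0.571 > 0 so the relationship is positive.
|r| = 0.571, which falls in the moderate range.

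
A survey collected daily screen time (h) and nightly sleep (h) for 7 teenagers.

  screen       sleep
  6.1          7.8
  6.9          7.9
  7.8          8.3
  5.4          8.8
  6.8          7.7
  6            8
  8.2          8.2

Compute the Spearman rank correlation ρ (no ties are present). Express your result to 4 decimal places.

Rank screen: 3, 5, 6, 1, 4, 2, 7
Rank sleep: 2, 3, 6, 7, 1, 4, 5
d = rank(screen) − rank(sleep): 1, 2, 0, -6, 3, -2, 2; Σd² = 58
ρ = 1 − 6Σd² / [n(n²−1)] = 1 − 6×58 / (7×48) = 1 − 348/336 ≈ -0.0357

-0.0357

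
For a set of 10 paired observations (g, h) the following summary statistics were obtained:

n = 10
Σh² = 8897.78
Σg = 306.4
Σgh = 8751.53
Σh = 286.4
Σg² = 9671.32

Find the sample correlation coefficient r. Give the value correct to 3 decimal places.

-0.054

r = (nΣgh − ΣgΣh) / √[(nΣg² − (Σg)²)(nΣh² − (Σh)²)]
Numerator: 10×8751.53 − 306.4×286.4 = -237.66
Denominator: √[(96713.2 − 93880.96)(88977.8 − 82024.96)] = √[2832.24 × 6952.84] = 4437.5795
r = -237.66 / 4437.5795 ≈ -0.054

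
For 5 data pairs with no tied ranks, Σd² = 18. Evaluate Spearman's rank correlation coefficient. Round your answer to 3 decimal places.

0.100

ρ = 1 − 6Σd² / [n(n²−1)] = 1 − 6×18 / (5×24)
  = 1 − 108/120 = 1 − 0.9000 ≈ 0.100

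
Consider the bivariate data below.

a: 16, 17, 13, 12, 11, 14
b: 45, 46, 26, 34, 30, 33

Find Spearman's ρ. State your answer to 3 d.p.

Rank a: 5, 6, 3, 2, 1, 4
Rank b: 5, 6, 1, 4, 2, 3
d = rank(a) − rank(b): 0, 0, 2, -2, -1, 1; Σd² = 10
ρ = 1 − 6Σd² / [n(n²−1)] = 1 − 6×10 / (6×35) = 1 − 60/210 ≈ 0.714

0.714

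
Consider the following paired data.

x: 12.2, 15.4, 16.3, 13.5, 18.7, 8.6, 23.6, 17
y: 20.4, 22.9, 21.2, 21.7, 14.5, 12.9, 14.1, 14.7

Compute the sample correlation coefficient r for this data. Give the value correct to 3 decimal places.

n = 8, Σx = 125.3, Σy = 142.4, Σx² = 2103.55, Σy² = 2652.46, Σxy = 2204.8
nΣxy − ΣxΣy = 17638.4 − 17842.72 = -204.32
nΣx² − (Σx)² = 16828.4 − 15700.09 = 1128.31; nΣy² − (Σy)² = 21219.68 − 20277.76 = 941.92
r = -204.32 / √(1128.31 × 941.92) = -204.32 / 1030.9111 ≈ -0.198

-0.198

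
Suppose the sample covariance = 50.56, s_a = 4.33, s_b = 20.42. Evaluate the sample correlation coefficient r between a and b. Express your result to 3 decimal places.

r = Cov(a,b) / (s_a · s_b) = 50.56 / (4.33 × 20.42)
  = 50.56 / 88.4186 ≈ 0.572

0.572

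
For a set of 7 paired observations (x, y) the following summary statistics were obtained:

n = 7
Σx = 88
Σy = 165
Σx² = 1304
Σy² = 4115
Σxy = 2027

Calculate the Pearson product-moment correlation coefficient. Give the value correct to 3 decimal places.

r = (nΣxy − ΣxΣy) / √[(nΣx² − (Σx)²)(nΣy² − (Σy)²)]
Numerator: 7×2027 − 88×165 = -331
Denominator: √[(9128 − 7744)(28805 − 27225)] = √[1384 × 1580] = 1478.7562
r = -331 / 1478.7562 ≈ -0.224

-0.224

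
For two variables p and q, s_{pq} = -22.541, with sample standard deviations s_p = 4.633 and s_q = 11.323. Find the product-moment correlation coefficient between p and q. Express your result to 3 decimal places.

-0.430

r = Cov(p,q) / (s_p · s_q) = -22.541 / (4.633 × 11.323)
  = -22.541 / 52.4595 ≈ -0.430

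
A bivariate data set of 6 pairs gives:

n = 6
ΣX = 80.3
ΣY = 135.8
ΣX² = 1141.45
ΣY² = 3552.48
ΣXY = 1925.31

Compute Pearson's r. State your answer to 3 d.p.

0.603

r = (nΣXY − ΣXΣY) / √[(nΣX² − (ΣX)²)(nΣY² − (ΣY)²)]
Numerator: 6×1925.31 − 80.3×135.8 = 647.12
Denominator: √[(6848.7 − 6448.09)(21314.88 − 18441.64)] = √[400.61 × 2873.24] = 1072.8694
r = 647.12 / 1072.8694 ≈ 0.603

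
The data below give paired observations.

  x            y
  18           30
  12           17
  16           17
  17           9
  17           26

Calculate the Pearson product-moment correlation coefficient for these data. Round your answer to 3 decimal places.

n = 5, Σx = 80, Σy = 99, Σx² = 1302, Σy² = 2235, Σxy = 1611
nΣxy − ΣxΣy = 8055 − 7920 = 135
nΣx² − (Σx)² = 6510 − 6400 = 110; nΣy² − (Σy)² = 11175 − 9801 = 1374
r = 135 / √(110 × 1374) = 135 / 388.7673 ≈ 0.347

0.347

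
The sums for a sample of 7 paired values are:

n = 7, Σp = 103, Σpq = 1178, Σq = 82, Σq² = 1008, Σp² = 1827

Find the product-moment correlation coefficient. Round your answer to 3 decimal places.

-0.235

r = (nΣpq − ΣpΣq) / √[(nΣp² − (Σp)²)(nΣq² − (Σq)²)]
Numerator: 7×1178 − 103×82 = -200
Denominator: √[(12789 − 10609)(7056 − 6724)] = √[2180 × 332] = 850.7409
r = -200 / 850.7409 ≈ -0.235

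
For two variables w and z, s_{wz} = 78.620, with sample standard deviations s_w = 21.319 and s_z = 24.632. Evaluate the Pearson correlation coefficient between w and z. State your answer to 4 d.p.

0.1497

r = Cov(w,z) / (s_w · s_z) = 78.620 / (21.319 × 24.632)
  = 78.620 / 525.1296 ≈ 0.1497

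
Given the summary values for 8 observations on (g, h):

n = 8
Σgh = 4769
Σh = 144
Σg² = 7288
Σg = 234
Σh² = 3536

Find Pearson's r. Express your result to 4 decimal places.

r = (nΣgh − ΣgΣh) / √[(nΣg² − (Σg)²)(nΣh² − (Σh)²)]
Numerator: 8×4769 − 234×144 = 4456
Denominator: √[(58304 − 54756)(28288 − 20736)] = √[3548 × 7552] = 5176.3400
r = 4456 / 5176.3400 ≈ 0.8608

0.8608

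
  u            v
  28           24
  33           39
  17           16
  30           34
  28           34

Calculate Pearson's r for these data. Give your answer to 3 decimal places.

0.912

n = 5, Σu = 136, Σv = 147, Σu² = 3846, Σv² = 4665, Σuv = 4203
nΣuv − ΣuΣv = 21015 − 19992 = 1023
nΣu² − (Σu)² = 19230 − 18496 = 734; nΣv² − (Σv)² = 23325 − 21609 = 1716
r = 1023 / √(734 × 1716) = 1023 / 1122.2941 ≈ 0.912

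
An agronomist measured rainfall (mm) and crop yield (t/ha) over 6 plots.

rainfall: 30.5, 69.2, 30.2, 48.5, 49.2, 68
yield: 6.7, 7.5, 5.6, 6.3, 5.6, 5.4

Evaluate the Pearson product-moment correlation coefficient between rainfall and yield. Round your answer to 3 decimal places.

0.186

n = 6, Σx = 295.6, Σy = 37.1, Σx² = 16027.82, Σy² = 232.71, Σxy = 1840.74
nΣxy − ΣxΣy = 11044.44 − 10966.76 = 77.68
nΣx² − (Σx)² = 96166.92 − 87379.36 = 8787.56; nΣy² − (Σy)² = 1396.26 − 1376.41 = 19.85
r = 77.68 / √(8787.56 × 19.85) = 77.68 / 417.6518 ≈ 0.186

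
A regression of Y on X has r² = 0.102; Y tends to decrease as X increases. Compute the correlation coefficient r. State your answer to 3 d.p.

-0.319

|r| = √0.102 = 0.319
The association is negative, so r = −0.319.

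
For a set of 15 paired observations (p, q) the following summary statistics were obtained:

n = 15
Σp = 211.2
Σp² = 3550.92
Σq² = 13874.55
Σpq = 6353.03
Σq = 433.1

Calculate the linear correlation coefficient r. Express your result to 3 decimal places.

r = (nΣpq − ΣpΣq) / √[(nΣp² − (Σp)²)(nΣq² − (Σq)²)]
Numerator: 15×6353.03 − 211.2×433.1 = 3824.73
Denominator: √[(53263.8 − 44605.44)(208118.25 − 187575.61)] = √[8658.36 × 20542.64] = 13336.6252
r = 3824.73 / 13336.6252 ≈ 0.287

0.287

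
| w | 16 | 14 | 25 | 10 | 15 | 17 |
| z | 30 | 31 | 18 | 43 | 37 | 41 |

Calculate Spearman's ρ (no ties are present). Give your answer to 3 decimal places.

-0.600

Rank w: 4, 2, 6, 1, 3, 5
Rank z: 2, 3, 1, 6, 4, 5
d = rank(w) − rank(z): 2, -1, 5, -5, -1, 0; Σd² = 56
ρ = 1 − 6Σd² / [n(n²−1)] = 1 − 6×56 / (6×35) = 1 − 336/210 ≈ -0.600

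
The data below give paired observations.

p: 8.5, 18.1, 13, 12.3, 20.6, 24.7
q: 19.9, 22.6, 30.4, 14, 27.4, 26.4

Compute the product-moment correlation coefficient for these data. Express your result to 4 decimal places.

n = 6, Σp = 97.2, Σq = 140.7, Σp² = 1754.6, Σq² = 3474.65, Σpq = 2362.13
nΣpq − ΣpΣq = 14172.78 − 13676.04 = 496.74
nΣp² − (Σp)² = 10527.6 − 9447.84 = 1079.76; nΣq² − (Σq)² = 20847.9 − 19796.49 = 1051.41
r = 496.74 / √(1079.76 × 1051.41) = 496.74 / 1065.4907 ≈ 0.4662

0.4662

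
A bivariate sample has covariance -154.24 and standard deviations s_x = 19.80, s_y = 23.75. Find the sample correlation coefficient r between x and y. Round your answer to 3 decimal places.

r = Cov(x,y) / (s_x · s_y) = -154.24 / (19.80 × 23.75)
  = -154.24 / 470.2500 ≈ -0.328

-0.328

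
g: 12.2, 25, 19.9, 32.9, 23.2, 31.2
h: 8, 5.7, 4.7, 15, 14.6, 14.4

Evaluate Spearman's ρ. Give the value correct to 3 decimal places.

0.600

Rank g: 1, 4, 2, 6, 3, 5
Rank h: 3, 2, 1, 6, 5, 4
d = rank(g) − rank(h): -2, 2, 1, 0, -2, 1; Σd² = 14
ρ = 1 − 6Σd² / [n(n²−1)] = 1 − 6×14 / (6×35) = 1 − 84/210 ≈ 0.600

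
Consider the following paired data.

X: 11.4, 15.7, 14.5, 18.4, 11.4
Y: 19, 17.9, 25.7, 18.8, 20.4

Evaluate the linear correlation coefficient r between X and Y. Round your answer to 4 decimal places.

n = 5, ΣX = 71.4, ΣY = 101.8, ΣX² = 1055.22, ΣY² = 2111.5, ΣXY = 1448.76
nΣXY − ΣXΣY = 7243.8 − 7268.52 = -24.72
nΣX² − (ΣX)² = 5276.1 − 5097.96 = 178.14; nΣY² − (ΣY)² = 10557.5 − 10363.24 = 194.26
r = -24.72 / √(178.14 × 194.26) = -24.72 / 186.0255 ≈ -0.1329

-0.1329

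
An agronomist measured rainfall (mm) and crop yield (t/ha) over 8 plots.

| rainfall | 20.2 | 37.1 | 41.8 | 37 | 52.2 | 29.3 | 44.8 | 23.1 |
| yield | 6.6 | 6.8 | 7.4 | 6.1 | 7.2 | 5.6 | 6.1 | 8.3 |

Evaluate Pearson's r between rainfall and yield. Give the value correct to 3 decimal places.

-0.078

n = 8, Σx = 285.5, Σy = 54.1, Σx² = 11024.67, Σy² = 371.07, Σxy = 1925.55
nΣxy − ΣxΣy = 15404.4 − 15445.55 = -41.15
nΣx² − (Σx)² = 88197.36 − 81510.25 = 6687.11; nΣy² − (Σy)² = 2968.56 − 2926.81 = 41.75
r = -41.15 / √(6687.11 × 41.75) = -41.15 / 528.3813 ≈ -0.078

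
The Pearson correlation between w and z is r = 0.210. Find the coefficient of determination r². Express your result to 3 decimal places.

r² = (0.210)² = 0.044

0.044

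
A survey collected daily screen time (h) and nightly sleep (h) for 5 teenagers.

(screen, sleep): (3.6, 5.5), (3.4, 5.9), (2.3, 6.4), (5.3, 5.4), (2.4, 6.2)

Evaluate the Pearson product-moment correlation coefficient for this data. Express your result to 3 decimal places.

n = 5, Σx = 17, Σy = 29.4, Σx² = 63.66, Σy² = 173.62, Σxy = 98.08
nΣxy − ΣxΣy = 490.4 − 499.8 = -9.4
nΣx² − (Σx)² = 318.3 − 289 = 29.3; nΣy² − (Σy)² = 868.1 − 864.36 = 3.74
r = -9.4 / √(29.3 × 3.74) = -9.4 / 10.4681 ≈ -0.898

-0.898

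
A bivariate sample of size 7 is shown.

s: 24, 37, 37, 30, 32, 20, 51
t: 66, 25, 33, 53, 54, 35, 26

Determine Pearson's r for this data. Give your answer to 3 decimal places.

n = 7, Σs = 231, Σt = 292, Σs² = 8239, Σt² = 13696, Σst = 9074
nΣst − ΣsΣt = 63518 − 67452 = -3934
nΣs² − (Σs)² = 57673 − 53361 = 4312; nΣt² − (Σt)² = 95872 − 85264 = 10608
r = -3934 / √(4312 × 10608) = -3934 / 6763.2608 ≈ -0.582

-0.582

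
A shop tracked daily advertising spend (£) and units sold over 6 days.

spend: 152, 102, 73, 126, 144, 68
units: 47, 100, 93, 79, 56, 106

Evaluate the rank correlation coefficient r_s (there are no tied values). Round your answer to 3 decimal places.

-0.943

Rank spend: 6, 3, 2, 4, 5, 1
Rank units: 1, 5, 4, 3, 2, 6
d = rank(spend) − rank(units): 5, -2, -2, 1, 3, -5; Σd² = 68
ρ = 1 − 6Σd² / [n(n²−1)] = 1 − 6×68 / (6×35) = 1 − 408/210 ≈ -0.943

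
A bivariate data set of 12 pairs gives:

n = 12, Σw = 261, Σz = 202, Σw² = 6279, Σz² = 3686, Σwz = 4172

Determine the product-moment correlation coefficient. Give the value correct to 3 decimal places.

r = (nΣwz − ΣwΣz) / √[(nΣw² − (Σw)²)(nΣz² − (Σz)²)]
Numerator: 12×4172 − 261×202 = -2658
Denominator: √[(75348 − 68121)(44232 − 40804)] = √[7227 × 3428] = 4977.3644
r = -2658 / 4977.3644 ≈ -0.534

-0.534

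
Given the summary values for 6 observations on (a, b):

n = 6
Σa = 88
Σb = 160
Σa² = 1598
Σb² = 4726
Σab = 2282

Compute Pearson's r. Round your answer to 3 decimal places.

r = (nΣab − ΣaΣb) / √[(nΣa² − (Σa)²)(nΣb² − (Σb)²)]
Numerator: 6×2282 − 88×160 = -388
Denominator: √[(9588 − 7744)(28356 − 25600)] = √[1844 × 2756] = 2254.3434
r = -388 / 2254.3434 ≈ -0.172

-0.172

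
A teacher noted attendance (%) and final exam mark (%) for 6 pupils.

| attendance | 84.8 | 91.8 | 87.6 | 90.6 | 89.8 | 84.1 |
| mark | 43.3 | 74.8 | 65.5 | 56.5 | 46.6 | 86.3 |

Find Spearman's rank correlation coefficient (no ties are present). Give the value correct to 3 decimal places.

Rank attendance: 2, 6, 3, 5, 4, 1
Rank mark: 1, 5, 4, 3, 2, 6
d = rank(attendance) − rank(mark): 1, 1, -1, 2, 2, -5; Σd² = 36
ρ = 1 − 6Σd² / [n(n²−1)] = 1 − 6×36 / (6×35) = 1 − 216/210 ≈ -0.029

-0.029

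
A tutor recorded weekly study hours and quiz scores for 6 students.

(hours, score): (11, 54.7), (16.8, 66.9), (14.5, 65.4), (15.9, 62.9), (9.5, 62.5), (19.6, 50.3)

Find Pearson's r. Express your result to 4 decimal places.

n = 6, Σx = 87.3, Σy = 362.7, Σx² = 1340.71, Σy² = 22137.61, Σxy = 5253.66
nΣxy − ΣxΣy = 31521.96 − 31663.71 = -141.75
nΣx² − (Σx)² = 8044.26 − 7621.29 = 422.97; nΣy² − (Σy)² = 132825.66 − 131551.29 = 1274.37
r = -141.75 / √(422.97 × 1274.37) = -141.75 / 734.1800 ≈ -0.1931

-0.1931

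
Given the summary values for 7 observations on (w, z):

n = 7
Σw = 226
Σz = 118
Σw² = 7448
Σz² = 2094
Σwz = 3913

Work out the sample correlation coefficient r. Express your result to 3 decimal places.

r = (nΣwz − ΣwΣz) / √[(nΣw² − (Σw)²)(nΣz² − (Σz)²)]
Numerator: 7×3913 − 226×118 = 723
Denominator: √[(52136 − 51076)(14658 − 13924)] = √[1060 × 734] = 882.0658
r = 723 / 882.0658 ≈ 0.820

0.820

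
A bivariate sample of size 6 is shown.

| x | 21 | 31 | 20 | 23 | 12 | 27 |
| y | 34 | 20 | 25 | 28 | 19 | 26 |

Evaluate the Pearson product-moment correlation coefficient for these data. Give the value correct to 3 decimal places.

0.075

n = 6, Σx = 134, Σy = 152, Σx² = 3204, Σy² = 4002, Σxy = 3408
nΣxy − ΣxΣy = 20448 − 20368 = 80
nΣx² − (Σx)² = 19224 − 17956 = 1268; nΣy² − (Σy)² = 24012 − 23104 = 908
r = 80 / √(1268 × 908) = 80 / 1073.0070 ≈ 0.075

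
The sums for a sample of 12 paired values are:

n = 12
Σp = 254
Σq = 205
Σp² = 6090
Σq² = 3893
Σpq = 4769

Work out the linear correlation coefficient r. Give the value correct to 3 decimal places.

0.814

r = (nΣpq − ΣpΣq) / √[(nΣp² − (Σp)²)(nΣq² − (Σq)²)]
Numerator: 12×4769 − 254×205 = 5158
Denominator: √[(73080 − 64516)(46716 − 42025)] = √[8564 × 4691] = 6338.2745
r = 5158 / 6338.2745 ≈ 0.814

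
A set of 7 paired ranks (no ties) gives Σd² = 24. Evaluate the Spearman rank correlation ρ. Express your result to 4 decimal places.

ρ = 1 − 6Σd² / [n(n²−1)] = 1 − 6×24 / (7×48)
  = 1 − 144/336 = 1 − 0.42857 ≈ 0.5714

0.5714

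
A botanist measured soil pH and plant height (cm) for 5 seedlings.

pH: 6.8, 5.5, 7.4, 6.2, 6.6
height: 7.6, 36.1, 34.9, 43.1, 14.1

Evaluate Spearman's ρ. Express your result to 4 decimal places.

Rank pH: 4, 1, 5, 2, 3
Rank height: 1, 4, 3, 5, 2
d = rank(pH) − rank(height): 3, -3, 2, -3, 1; Σd² = 32
ρ = 1 − 6Σd² / [n(n²−1)] = 1 − 6×32 / (5×24) = 1 − 192/120 ≈ -0.6000

-0.6000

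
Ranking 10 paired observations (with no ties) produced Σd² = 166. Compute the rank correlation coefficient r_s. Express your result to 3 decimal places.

-0.006

ρ = 1 − 6Σd² / [n(n²−1)] = 1 − 6×166 / (10×99)
  = 1 − 996/990 = 1 − 1.0061 ≈ -0.006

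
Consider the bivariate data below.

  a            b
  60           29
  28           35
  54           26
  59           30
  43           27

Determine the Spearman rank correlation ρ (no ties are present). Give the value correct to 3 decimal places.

Rank a: 5, 1, 3, 4, 2
Rank b: 3, 5, 1, 4, 2
d = rank(a) − rank(b): 2, -4, 2, 0, 0; Σd² = 24
ρ = 1 − 6Σd² / [n(n²−1)] = 1 − 6×24 / (5×24) = 1 − 144/120 ≈ -0.200

-0.200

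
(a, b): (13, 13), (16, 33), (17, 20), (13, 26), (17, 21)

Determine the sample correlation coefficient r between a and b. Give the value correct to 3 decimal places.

n = 5, Σa = 76, Σb = 113, Σa² = 1172, Σb² = 2775, Σab = 1732
nΣab − ΣaΣb = 8660 − 8588 = 72
nΣa² − (Σa)² = 5860 − 5776 = 84; nΣb² − (Σb)² = 13875 − 12769 = 1106
r = 72 / √(84 × 1106) = 72 / 304.8016 ≈ 0.236

0.236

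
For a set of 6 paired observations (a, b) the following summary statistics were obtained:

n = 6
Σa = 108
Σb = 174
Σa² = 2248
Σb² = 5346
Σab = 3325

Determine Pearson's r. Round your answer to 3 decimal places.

0.639

r = (nΣab − ΣaΣb) / √[(nΣa² − (Σa)²)(nΣb² − (Σb)²)]
Numerator: 6×3325 − 108×174 = 1158
Denominator: √[(13488 − 11664)(32076 − 30276)] = √[1824 × 1800] = 1811.9603
r = 1158 / 1811.9603 ≈ 0.639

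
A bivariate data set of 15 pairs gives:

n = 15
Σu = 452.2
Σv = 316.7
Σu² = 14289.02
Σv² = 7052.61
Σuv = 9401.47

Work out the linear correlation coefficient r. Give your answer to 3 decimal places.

r = (nΣuv − ΣuΣv) / √[(nΣu² − (Σu)²)(nΣv² − (Σv)²)]
Numerator: 15×9401.47 − 452.2×316.7 = -2189.69
Denominator: √[(214335.3 − 204484.84)(105789.15 − 100298.89)] = √[9850.46 × 5490.26] = 7354.0184
r = -2189.69 / 7354.0184 ≈ -0.298

-0.298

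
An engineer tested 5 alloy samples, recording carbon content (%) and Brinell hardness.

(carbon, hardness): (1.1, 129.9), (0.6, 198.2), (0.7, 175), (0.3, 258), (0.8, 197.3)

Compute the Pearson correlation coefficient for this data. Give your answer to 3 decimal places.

-0.951

n = 5, Σx = 3.5, Σy = 958.4, Σx² = 2.79, Σy² = 192273.54, Σxy = 619.55
nΣxy − ΣxΣy = 3097.75 − 3354.4 = -256.65
nΣx² − (Σx)² = 13.95 − 12.25 = 1.7; nΣy² − (Σy)² = 961367.7 − 918530.56 = 42837.14
r = -256.65 / √(1.7 × 42837.14) = -256.65 / 269.8576 ≈ -0.951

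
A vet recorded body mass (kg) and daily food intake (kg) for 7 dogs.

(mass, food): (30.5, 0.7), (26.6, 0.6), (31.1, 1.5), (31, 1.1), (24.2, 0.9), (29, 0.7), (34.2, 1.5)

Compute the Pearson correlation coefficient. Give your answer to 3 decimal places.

0.649

n = 7, Σx = 206.6, Σy = 7, Σx² = 6162.3, Σy² = 7.86, Σxy = 211.44
nΣxy − ΣxΣy = 1480.08 − 1446.2 = 33.88
nΣx² − (Σx)² = 43136.1 − 42683.56 = 452.54; nΣy² − (Σy)² = 55.02 − 49 = 6.02
r = 33.88 / √(452.54 × 6.02) = 33.88 / 52.1947 ≈ 0.649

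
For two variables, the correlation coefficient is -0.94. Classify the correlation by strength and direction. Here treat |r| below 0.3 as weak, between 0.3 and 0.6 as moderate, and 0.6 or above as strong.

r = -0.94 < 0 so the relationship is negative.
|r| = 0.94, which falls in the strong range.

strong negative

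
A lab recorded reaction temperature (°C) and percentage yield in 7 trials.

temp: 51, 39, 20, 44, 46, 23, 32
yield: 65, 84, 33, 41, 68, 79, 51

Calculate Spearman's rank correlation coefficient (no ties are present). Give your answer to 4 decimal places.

Rank temp: 7, 4, 1, 5, 6, 2, 3
Rank yield: 4, 7, 1, 2, 5, 6, 3
d = rank(temp) − rank(yield): 3, -3, 0, 3, 1, -4, 0; Σd² = 44
ρ = 1 − 6Σd² / [n(n²−1)] = 1 − 6×44 / (7×48) = 1 − 264/336 ≈ 0.2143

0.2143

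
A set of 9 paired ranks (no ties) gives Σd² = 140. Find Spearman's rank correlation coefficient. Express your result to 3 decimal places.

-0.167

ρ = 1 − 6Σd² / [n(n²−1)] = 1 − 6×140 / (9×80)
  = 1 − 840/720 = 1 − 1.1667 ≈ -0.167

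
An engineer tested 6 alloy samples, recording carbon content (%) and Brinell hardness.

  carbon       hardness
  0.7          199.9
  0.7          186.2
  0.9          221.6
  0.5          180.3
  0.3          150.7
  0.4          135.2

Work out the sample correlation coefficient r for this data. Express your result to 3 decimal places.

0.926

n = 6, Σx = 3.5, Σy = 1073.9, Σx² = 2.29, Σy² = 197234.63, Σxy = 659.15
nΣxy − ΣxΣy = 3954.9 − 3758.65 = 196.25
nΣx² − (Σx)² = 13.74 − 12.25 = 1.49; nΣy² − (Σy)² = 1183407.78 − 1153261.21 = 30146.57
r = 196.25 / √(1.49 × 30146.57) = 196.25 / 211.9396 ≈ 0.926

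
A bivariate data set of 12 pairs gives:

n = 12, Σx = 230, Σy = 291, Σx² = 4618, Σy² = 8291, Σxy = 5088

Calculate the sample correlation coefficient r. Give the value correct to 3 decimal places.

r = (nΣxy − ΣxΣy) / √[(nΣx² − (Σx)²)(nΣy² − (Σy)²)]
Numerator: 12×5088 − 230×291 = -5874
Denominator: √[(55416 − 52900)(99492 − 84681)] = √[2516 × 14811] = 6104.4636
r = -5874 / 6104.4636 ≈ -0.962

-0.962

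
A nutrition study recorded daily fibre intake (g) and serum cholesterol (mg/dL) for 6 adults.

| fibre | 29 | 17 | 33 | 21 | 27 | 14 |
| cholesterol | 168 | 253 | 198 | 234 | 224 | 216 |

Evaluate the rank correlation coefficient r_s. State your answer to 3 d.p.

Rank fibre: 5, 2, 6, 3, 4, 1
Rank cholesterol: 1, 6, 2, 5, 4, 3
d = rank(fibre) − rank(cholesterol): 4, -4, 4, -2, 0, -2; Σd² = 56
ρ = 1 − 6Σd² / [n(n²−1)] = 1 − 6×56 / (6×35) = 1 − 336/210 ≈ -0.600

-0.600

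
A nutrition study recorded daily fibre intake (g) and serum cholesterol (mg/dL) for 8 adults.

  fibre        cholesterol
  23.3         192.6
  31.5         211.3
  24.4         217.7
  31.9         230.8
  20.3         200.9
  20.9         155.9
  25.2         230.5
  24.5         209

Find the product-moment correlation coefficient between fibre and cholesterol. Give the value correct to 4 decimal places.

0.6171

n = 8, Σx = 202, Σy = 1648.7, Σx² = 5232.3, Σy² = 343881.25, Σxy = 42083.61
nΣxy − ΣxΣy = 336668.88 − 333037.4 = 3631.48
nΣx² − (Σx)² = 41858.4 − 40804 = 1054.4; nΣy² − (Σy)² = 2751050 − 2718211.69 = 32838.31
r = 3631.48 / √(1054.4 × 32838.31) = 3631.48 / 5884.2769 ≈ 0.6171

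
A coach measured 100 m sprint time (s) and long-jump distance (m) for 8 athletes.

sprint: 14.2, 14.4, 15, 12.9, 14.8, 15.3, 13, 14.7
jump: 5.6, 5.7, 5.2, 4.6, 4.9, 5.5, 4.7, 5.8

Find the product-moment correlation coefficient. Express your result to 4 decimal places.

0.6471

n = 8, Σx = 114.3, Σy = 42, Σx² = 1638.63, Σy² = 222.04, Σxy = 601.97
nΣxy − ΣxΣy = 4815.76 − 4800.6 = 15.16
nΣx² − (Σx)² = 13109.04 − 13064.49 = 44.55; nΣy² − (Σy)² = 1776.32 − 1764 = 12.32
r = 15.16 / √(44.55 × 12.32) = 15.16 / 23.4277 ≈ 0.6471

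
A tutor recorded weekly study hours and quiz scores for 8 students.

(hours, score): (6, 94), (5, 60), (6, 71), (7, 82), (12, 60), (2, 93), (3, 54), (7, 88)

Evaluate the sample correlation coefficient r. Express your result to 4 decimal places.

-0.1881

n = 8, Σx = 48, Σy = 602, Σx² = 352, Σy² = 47110, Σxy = 3548
nΣxy − ΣxΣy = 28384 − 28896 = -512
nΣx² − (Σx)² = 2816 − 2304 = 512; nΣy² − (Σy)² = 376880 − 362404 = 14476
r = -512 / √(512 × 14476) = -512 / 2722.4460 ≈ -0.1881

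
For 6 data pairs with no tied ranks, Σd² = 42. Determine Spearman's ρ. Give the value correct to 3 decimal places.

ρ = 1 − 6Σd² / [n(n²−1)] = 1 − 6×42 / (6×35)
  = 1 − 252/210 = 1 − 1.2000 ≈ -0.200

-0.200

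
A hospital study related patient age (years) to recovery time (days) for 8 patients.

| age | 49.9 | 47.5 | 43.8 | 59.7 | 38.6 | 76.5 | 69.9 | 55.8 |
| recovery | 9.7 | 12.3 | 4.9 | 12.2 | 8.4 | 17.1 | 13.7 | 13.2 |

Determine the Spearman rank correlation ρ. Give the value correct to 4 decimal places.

0.8571

Rank age: 4, 3, 2, 6, 1, 8, 7, 5
Rank recovery: 3, 5, 1, 4, 2, 8, 7, 6
d = rank(age) − rank(recovery): 1, -2, 1, 2, -1, 0, 0, -1; Σd² = 12
ρ = 1 − 6Σd² / [n(n²−1)] = 1 − 6×12 / (8×63) = 1 − 72/504 ≈ 0.8571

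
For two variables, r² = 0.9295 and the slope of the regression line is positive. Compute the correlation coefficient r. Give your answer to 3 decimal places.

|r| = √0.9295 = 0.964
The association is positive, so r = 0.964.

0.964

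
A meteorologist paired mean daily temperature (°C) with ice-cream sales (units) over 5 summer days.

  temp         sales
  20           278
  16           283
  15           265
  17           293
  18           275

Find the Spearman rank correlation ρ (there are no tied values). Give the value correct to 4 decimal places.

Rank temp: 5, 2, 1, 3, 4
Rank sales: 3, 4, 1, 5, 2
d = rank(temp) − rank(sales): 2, -2, 0, -2, 2; Σd² = 16
ρ = 1 − 6Σd² / [n(n²−1)] = 1 − 6×16 / (5×24) = 1 − 96/120 ≈ 0.2000

0.2000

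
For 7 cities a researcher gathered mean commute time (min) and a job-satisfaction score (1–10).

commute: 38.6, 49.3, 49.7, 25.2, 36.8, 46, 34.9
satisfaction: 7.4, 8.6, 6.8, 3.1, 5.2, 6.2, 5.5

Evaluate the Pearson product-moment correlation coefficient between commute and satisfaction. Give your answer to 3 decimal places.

n = 7, Σx = 280.5, Σy = 42.8, Σx² = 11713.83, Σy² = 280.3, Σxy = 1794.21
nΣxy − ΣxΣy = 12559.47 − 12005.4 = 554.07
nΣx² − (Σx)² = 81996.81 − 78680.25 = 3316.56; nΣy² − (Σy)² = 1962.1 − 1831.84 = 130.26
r = 554.07 / √(3316.56 × 130.26) = 554.07 / 657.2786 ≈ 0.843

0.843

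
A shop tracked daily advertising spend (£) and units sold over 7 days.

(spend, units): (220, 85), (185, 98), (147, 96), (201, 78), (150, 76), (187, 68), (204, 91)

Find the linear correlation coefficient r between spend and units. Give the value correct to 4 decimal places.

-0.0739

n = 7, Σx = 1294, Σy = 592, Σx² = 243720, Σy² = 50810, Σxy = 109300
nΣxy − ΣxΣy = 765100 − 766048 = -948
nΣx² − (Σx)² = 1706040 − 1674436 = 31604; nΣy² − (Σy)² = 355670 − 350464 = 5206
r = -948 / √(31604 × 5206) = -948 / 12826.9413 ≈ -0.0739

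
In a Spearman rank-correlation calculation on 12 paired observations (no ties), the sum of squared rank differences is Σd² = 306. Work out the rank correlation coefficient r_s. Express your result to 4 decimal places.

ρ = 1 − 6Σd² / [n(n²−1)] = 1 − 6×306 / (12×143)
  = 1 − 1836/1716 = 1 − 1.06993 ≈ -0.0699

-0.0699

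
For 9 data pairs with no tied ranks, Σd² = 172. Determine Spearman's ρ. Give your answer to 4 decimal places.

ρ = 1 − 6Σd² / [n(n²−1)] = 1 − 6×172 / (9×80)
  = 1 − 1032/720 = 1 − 1.43333 ≈ -0.4333

-0.4333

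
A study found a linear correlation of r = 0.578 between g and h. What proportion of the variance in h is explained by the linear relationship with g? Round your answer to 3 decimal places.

r² = (0.578)² = 0.334

0.334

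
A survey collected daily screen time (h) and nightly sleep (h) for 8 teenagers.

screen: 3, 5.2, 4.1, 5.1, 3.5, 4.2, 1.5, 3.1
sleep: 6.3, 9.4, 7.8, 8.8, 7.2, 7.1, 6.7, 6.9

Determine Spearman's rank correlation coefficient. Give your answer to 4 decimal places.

0.9048

Rank screen: 2, 8, 5, 7, 4, 6, 1, 3
Rank sleep: 1, 8, 6, 7, 5, 4, 2, 3
d = rank(screen) − rank(sleep): 1, 0, -1, 0, -1, 2, -1, 0; Σd² = 8
ρ = 1 − 6Σd² / [n(n²−1)] = 1 − 6×8 / (8×63) = 1 − 48/504 ≈ 0.9048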